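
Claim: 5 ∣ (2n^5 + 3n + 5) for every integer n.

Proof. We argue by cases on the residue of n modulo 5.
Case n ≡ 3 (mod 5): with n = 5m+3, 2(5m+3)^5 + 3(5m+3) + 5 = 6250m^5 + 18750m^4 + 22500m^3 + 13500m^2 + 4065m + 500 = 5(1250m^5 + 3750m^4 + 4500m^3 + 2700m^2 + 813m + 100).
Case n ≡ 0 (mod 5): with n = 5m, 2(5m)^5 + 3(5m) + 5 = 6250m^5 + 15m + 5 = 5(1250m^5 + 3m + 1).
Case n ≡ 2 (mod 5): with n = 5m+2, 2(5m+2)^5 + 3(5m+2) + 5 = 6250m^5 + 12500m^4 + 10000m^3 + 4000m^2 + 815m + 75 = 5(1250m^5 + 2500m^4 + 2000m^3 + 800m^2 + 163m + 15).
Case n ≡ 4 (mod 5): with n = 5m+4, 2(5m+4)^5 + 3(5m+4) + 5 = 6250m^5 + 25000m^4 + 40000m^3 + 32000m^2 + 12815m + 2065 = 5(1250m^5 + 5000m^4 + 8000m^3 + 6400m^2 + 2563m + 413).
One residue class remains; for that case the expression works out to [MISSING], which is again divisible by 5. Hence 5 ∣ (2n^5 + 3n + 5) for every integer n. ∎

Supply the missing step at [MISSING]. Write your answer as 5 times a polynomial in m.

The residues treated are {3, 0, 2, 4}, so the missing case is n ≡ 1 (mod 5); write n = 5m+1.
Then 2(5m+1)^5 + 3(5m+1) + 5 = 6250m^5 + 6250m^4 + 2500m^3 + 500m^2 + 65m + 10 = 5(1250m^5 + 1250m^4 + 500m^3 + 100m^2 + 13m + 2).

5(1250m^5 + 1250m^4 + 500m^3 + 100m^2 + 13m + 2)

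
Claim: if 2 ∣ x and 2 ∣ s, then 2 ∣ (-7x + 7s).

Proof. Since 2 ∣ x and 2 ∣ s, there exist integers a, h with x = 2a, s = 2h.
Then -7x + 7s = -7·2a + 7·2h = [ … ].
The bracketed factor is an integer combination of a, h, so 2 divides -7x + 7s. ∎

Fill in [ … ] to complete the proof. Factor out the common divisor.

2(-7a + 7h)

Pull the common 2 out of every term: -7·2a + 7·2h = 2(-7a + 7h).
-7a + 7h is an integer, which exhibits the divisibility.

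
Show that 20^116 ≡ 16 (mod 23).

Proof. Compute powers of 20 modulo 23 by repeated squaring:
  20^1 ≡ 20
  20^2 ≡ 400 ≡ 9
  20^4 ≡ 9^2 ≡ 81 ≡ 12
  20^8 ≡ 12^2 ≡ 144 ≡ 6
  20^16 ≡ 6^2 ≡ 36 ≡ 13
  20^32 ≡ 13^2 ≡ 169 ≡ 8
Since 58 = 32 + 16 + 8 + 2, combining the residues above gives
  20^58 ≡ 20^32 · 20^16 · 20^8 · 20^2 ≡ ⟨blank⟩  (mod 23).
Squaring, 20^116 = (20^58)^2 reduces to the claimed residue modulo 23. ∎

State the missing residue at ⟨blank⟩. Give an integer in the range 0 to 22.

Multiply the listed residues: 8 · 13 · 6 · 9 = 104 → 624 → 5616.
Reducing modulo 23: 5616 = 244·23 + 4, so 20^58 ≡ 4.

4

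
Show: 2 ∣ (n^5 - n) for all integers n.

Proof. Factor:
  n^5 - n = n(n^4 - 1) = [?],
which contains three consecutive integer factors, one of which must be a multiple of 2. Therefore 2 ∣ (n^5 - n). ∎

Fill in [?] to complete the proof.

(n - 1)n(n + 1)(n^2 + 1)

n^4 - 1 = (n^2 - 1)(n^2 + 1), and n^2 - 1 = (n-1)(n+1).
So n(n^4 - 1) = (n - 1)n(n + 1)(n^2 + 1).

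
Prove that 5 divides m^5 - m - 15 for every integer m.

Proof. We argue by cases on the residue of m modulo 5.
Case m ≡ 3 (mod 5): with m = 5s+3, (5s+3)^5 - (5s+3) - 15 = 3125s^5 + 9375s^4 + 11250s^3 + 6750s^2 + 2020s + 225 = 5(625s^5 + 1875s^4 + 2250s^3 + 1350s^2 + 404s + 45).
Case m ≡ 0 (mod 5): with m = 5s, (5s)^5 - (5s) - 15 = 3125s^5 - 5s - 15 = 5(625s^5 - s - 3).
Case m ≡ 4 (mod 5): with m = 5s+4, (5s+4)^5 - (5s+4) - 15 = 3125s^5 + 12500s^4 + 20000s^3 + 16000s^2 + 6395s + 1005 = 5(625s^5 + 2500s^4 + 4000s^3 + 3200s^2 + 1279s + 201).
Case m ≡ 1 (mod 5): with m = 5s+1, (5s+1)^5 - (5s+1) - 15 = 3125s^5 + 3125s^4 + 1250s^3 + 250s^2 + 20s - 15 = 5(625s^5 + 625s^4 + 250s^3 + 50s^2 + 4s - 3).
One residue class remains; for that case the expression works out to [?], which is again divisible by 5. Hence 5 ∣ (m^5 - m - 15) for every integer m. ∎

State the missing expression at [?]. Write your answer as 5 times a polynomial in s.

5(625s^5 + 1250s^4 + 1000s^3 + 400s^2 + 79s + 3)

Only m ≡ 2 (mod 5) is unaccounted for. Put m = 5s+2:
(5s+2)^5 - (5s+2) - 15 expands to 3125s^5 + 6250s^4 + 5000s^3 + 2000s^2 + 395s + 15,
and factoring out 5 leaves 5(625s^5 + 1250s^4 + 1000s^3 + 400s^2 + 79s + 3).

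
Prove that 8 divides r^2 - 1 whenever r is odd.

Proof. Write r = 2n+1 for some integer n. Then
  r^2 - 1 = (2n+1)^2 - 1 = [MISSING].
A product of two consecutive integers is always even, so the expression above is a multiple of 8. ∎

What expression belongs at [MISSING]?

4n(n + 1)

(2n+1)^2 - 1 = 4n^2 + 4n + 1 - 1 = 4n^2 + 4n = 4n(n+1).
Since n and n+1 are consecutive, n(n+1) is even, and 4·(even) is a multiple of 8.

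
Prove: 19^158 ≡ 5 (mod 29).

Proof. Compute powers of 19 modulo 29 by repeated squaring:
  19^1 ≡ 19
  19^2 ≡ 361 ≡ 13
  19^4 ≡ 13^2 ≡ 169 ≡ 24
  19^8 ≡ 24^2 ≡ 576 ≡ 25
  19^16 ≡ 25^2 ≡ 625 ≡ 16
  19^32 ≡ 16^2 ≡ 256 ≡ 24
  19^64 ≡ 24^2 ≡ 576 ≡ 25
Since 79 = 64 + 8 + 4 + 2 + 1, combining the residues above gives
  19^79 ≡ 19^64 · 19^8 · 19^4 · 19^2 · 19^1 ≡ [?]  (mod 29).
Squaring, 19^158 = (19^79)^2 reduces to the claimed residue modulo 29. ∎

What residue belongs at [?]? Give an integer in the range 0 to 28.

18

19^64 · 19^8 · 19^4 · 19^2 · 19^1 ≡ 25 · 25 · 24 · 13 · 19 = 3705000.
3705000 mod 29 = 18, so 19^79 ≡ 18 (mod 29).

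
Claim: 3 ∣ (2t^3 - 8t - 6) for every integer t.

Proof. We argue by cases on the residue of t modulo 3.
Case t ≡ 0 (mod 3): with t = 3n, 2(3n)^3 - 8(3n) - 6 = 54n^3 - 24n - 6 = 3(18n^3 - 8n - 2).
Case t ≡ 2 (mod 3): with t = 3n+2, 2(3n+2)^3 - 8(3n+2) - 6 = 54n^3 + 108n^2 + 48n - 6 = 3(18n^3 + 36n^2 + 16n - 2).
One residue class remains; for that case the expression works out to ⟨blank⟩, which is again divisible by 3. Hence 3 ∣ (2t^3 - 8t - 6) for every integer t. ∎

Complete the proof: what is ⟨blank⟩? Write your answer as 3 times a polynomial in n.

3(18n^3 + 18n^2 - 2n - 4)

Only t ≡ 1 (mod 3) is unaccounted for. Put t = 3n+1:
2(3n+1)^3 - 8(3n+1) - 6 expands to 54n^3 + 54n^2 - 6n - 12,
and factoring out 3 leaves 3(18n^3 + 18n^2 - 2n - 4).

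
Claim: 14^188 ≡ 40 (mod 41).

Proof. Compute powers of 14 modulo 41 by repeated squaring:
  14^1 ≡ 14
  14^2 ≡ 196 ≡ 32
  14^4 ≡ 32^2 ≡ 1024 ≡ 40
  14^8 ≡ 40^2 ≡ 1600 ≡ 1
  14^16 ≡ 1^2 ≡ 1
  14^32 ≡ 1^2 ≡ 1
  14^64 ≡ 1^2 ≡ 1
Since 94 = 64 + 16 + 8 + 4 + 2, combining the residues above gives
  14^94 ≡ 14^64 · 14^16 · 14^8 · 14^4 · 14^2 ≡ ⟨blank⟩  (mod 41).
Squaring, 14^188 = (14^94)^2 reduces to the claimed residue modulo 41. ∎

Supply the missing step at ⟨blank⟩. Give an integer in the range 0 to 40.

Multiply the listed residues: 1 · 1 · 1 · 40 · 32 = 1 → 1 → 40 → 1280.
Reducing modulo 41: 1280 = 31·41 + 9, so 14^94 ≡ 9.

9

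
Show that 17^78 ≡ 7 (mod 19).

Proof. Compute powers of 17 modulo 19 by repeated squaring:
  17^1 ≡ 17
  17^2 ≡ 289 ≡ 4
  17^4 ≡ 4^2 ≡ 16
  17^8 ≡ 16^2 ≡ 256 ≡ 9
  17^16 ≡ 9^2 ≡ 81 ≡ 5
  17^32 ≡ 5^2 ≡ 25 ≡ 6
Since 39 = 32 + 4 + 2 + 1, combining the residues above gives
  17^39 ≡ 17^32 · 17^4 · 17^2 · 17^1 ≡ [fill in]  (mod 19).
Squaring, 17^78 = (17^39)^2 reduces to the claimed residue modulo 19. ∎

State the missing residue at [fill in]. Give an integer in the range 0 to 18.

11

17^32 · 17^4 · 17^2 · 17^1 ≡ 6 · 16 · 4 · 17 = 6528.
6528 mod 19 = 11, so 17^39 ≡ 11 (mod 19).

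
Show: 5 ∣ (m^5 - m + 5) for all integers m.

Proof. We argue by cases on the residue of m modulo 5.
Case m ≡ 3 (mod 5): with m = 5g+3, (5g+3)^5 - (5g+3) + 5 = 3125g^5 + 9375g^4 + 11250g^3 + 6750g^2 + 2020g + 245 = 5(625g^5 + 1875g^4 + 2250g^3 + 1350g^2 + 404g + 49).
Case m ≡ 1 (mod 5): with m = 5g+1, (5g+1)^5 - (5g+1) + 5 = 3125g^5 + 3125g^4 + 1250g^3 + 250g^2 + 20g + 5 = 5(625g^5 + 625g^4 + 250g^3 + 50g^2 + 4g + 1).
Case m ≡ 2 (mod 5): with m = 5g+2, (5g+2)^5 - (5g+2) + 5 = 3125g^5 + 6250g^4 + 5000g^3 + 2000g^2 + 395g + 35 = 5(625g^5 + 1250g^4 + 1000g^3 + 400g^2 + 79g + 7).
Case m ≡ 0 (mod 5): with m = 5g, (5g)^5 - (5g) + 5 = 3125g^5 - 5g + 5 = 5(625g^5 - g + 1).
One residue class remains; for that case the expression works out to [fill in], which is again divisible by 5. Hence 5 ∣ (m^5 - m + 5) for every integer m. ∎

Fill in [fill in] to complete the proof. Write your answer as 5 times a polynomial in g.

5(625g^5 + 2500g^4 + 4000g^3 + 3200g^2 + 1279g + 205)

The residues treated are {3, 1, 2, 0}, so the missing case is m ≡ 4 (mod 5); write m = 5g+4.
Then (5g+4)^5 - (5g+4) + 5 = 3125g^5 + 12500g^4 + 20000g^3 + 16000g^2 + 6395g + 1025 = 5(625g^5 + 2500g^4 + 4000g^3 + 3200g^2 + 1279g + 205).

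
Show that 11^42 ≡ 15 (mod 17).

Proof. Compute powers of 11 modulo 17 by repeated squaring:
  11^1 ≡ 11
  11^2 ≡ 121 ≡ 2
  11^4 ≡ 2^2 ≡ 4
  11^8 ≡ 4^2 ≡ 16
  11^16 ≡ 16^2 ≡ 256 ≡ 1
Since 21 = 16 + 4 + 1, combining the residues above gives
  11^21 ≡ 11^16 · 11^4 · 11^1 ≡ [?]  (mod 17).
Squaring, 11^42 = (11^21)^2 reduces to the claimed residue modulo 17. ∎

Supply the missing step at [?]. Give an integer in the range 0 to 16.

10

Multiply the listed residues: 1 · 4 · 11 = 4 → 44.
Reducing modulo 17: 44 = 2·17 + 10, so 11^21 ≡ 10.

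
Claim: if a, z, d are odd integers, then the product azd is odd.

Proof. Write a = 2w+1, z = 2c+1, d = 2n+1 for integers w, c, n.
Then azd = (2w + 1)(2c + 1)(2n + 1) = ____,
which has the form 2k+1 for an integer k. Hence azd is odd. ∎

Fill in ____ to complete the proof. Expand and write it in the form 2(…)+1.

2(4cnw + 2cn + 2cw + c + 2nw + n + w) + 1

(2w + 1)(2c + 1)(2n + 1) = 8cnw + 4cn + 4cw + 2c + 4nw + 2n + 2w + 1
= 2(4cnw + 2cn + 2cw + c + 2nw + n + w) + 1.
Since 4cnw + 2cn + 2cw + c + 2nw + n + w is an integer, the product is of the form 2k+1 for an integer k.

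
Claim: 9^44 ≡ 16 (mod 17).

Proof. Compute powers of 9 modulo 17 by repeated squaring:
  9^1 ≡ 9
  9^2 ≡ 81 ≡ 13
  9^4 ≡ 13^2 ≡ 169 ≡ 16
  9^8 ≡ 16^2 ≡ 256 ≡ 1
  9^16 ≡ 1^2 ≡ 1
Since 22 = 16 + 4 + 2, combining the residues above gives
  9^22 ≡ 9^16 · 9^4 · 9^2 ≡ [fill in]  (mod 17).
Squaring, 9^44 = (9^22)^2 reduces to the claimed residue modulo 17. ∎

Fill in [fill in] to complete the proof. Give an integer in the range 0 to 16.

Multiply the listed residues: 1 · 16 · 13 = 16 → 208.
Reducing modulo 17: 208 = 12·17 + 4, so 9^22 ≡ 4.

4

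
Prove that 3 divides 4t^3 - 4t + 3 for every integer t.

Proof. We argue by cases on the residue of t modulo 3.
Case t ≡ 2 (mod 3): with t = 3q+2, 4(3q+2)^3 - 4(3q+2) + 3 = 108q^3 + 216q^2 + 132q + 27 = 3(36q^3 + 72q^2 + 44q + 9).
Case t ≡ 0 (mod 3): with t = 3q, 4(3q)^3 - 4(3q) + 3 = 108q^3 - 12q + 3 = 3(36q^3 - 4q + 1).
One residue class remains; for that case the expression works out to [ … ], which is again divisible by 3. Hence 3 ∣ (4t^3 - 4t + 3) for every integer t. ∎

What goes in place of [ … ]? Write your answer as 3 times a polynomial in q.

Only t ≡ 1 (mod 3) is unaccounted for. Put t = 3q+1:
4(3q+1)^3 - 4(3q+1) + 3 expands to 108q^3 + 108q^2 + 24q + 3,
and factoring out 3 leaves 3(36q^3 + 36q^2 + 8q + 1).

3(36q^3 + 36q^2 + 8q + 1)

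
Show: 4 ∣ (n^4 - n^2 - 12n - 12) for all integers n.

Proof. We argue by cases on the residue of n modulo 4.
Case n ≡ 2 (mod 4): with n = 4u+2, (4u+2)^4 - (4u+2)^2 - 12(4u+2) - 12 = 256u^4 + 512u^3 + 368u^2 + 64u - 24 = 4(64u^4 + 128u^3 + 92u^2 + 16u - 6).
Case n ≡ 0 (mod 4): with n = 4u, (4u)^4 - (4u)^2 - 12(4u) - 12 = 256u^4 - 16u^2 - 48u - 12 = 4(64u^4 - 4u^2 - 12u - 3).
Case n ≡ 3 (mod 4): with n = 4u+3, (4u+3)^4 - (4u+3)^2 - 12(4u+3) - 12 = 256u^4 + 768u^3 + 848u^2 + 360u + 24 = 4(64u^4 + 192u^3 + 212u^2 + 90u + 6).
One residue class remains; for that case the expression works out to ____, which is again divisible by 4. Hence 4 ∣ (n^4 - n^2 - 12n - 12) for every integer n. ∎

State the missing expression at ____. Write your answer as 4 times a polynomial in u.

The residues treated are {2, 0, 3}, so the missing case is n ≡ 1 (mod 4); write n = 4u+1.
Then (4u+1)^4 - (4u+1)^2 - 12(4u+1) - 12 = 256u^4 + 256u^3 + 80u^2 - 40u - 24 = 4(64u^4 + 64u^3 + 20u^2 - 10u - 6).

4(64u^4 + 64u^3 + 20u^2 - 10u - 6)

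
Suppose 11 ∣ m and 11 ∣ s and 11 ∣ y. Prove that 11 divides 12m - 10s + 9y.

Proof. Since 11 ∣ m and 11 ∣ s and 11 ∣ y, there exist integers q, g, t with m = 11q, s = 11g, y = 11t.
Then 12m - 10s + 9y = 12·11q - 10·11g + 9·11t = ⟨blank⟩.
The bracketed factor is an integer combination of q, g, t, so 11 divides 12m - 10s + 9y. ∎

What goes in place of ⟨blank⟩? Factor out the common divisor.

Pull the common 11 out of every term: 12·11q - 10·11g + 9·11t = 11(-10g + 12q + 9t).
-10g + 12q + 9t is an integer, which exhibits the divisibility.

11(-10g + 12q + 9t)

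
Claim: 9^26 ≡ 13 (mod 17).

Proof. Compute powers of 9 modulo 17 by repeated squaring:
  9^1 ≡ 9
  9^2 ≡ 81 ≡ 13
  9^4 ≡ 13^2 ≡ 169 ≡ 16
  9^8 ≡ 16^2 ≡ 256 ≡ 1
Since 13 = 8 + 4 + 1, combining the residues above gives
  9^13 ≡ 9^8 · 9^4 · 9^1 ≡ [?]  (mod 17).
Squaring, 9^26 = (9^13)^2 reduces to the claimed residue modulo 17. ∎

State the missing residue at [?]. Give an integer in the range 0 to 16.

9^8 · 9^4 · 9^1 ≡ 1 · 16 · 9 = 144.
144 mod 17 = 8, so 9^13 ≡ 8 (mod 17).

8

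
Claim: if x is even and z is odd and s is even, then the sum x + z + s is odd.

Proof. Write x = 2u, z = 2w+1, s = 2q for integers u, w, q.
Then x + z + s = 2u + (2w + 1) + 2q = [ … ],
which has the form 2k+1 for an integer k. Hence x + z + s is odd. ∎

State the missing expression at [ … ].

Expanding: 2u + (2w + 1) + 2q = 2q + 2u + 2w + 1.
Every term except the constant is even, so this is 2(q + u + w) + 1,
and q + u + w ∈ ℤ gives the required form.

2(q + u + w) + 1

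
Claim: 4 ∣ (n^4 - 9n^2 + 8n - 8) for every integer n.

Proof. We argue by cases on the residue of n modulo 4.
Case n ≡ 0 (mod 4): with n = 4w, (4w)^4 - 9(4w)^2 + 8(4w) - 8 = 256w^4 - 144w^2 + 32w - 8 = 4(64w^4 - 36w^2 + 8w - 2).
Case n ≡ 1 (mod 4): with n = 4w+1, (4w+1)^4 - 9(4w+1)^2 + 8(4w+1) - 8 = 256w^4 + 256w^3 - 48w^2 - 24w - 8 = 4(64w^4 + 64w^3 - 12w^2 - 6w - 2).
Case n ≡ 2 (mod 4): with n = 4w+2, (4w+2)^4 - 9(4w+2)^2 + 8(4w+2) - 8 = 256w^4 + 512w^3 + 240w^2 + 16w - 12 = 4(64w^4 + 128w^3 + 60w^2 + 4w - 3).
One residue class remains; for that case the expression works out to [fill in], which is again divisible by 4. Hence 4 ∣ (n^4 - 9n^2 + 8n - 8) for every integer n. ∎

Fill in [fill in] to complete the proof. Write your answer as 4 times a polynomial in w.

4(64w^4 + 192w^3 + 180w^2 + 62w + 4)

Only n ≡ 3 (mod 4) is unaccounted for. Put n = 4w+3:
(4w+3)^4 - 9(4w+3)^2 + 8(4w+3) - 8 expands to 256w^4 + 768w^3 + 720w^2 + 248w + 16,
and factoring out 4 leaves 4(64w^4 + 192w^3 + 180w^2 + 62w + 4).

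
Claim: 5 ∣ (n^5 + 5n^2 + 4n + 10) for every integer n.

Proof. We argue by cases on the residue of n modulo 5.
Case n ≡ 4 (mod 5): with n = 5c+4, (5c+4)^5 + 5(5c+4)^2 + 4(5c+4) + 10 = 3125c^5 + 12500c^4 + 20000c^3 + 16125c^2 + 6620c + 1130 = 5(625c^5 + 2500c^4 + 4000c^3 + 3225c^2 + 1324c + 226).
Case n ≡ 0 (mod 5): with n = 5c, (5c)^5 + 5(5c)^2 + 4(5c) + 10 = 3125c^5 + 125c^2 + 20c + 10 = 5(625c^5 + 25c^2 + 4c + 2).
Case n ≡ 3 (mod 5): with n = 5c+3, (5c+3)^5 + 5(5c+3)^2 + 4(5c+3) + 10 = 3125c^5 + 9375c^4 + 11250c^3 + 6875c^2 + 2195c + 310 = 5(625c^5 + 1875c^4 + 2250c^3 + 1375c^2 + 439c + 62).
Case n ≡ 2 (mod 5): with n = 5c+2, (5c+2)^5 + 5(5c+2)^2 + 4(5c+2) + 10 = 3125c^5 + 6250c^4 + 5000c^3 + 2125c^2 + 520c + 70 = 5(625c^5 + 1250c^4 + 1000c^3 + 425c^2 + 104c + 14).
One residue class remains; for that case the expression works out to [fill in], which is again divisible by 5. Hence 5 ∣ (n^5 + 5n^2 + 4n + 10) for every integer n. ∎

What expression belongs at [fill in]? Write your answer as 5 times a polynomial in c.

5(625c^5 + 625c^4 + 250c^3 + 75c^2 + 19c + 4)

The residues treated are {4, 0, 3, 2}, so the missing case is n ≡ 1 (mod 5); write n = 5c+1.
Then (5c+1)^5 + 5(5c+1)^2 + 4(5c+1) + 10 = 3125c^5 + 3125c^4 + 1250c^3 + 375c^2 + 95c + 20 = 5(625c^5 + 625c^4 + 250c^3 + 75c^2 + 19c + 4).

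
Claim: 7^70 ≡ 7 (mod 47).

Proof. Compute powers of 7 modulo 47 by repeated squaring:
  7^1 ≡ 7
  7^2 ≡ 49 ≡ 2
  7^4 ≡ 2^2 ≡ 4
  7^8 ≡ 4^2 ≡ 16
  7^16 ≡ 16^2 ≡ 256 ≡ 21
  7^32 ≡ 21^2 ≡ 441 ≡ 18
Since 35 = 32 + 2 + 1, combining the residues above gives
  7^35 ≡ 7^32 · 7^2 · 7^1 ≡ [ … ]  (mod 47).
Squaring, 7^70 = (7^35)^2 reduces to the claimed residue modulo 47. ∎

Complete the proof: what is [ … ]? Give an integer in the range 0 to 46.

17

Multiply the listed residues: 18 · 2 · 7 = 36 → 252.
Reducing modulo 47: 252 = 5·47 + 17, so 7^35 ≡ 17.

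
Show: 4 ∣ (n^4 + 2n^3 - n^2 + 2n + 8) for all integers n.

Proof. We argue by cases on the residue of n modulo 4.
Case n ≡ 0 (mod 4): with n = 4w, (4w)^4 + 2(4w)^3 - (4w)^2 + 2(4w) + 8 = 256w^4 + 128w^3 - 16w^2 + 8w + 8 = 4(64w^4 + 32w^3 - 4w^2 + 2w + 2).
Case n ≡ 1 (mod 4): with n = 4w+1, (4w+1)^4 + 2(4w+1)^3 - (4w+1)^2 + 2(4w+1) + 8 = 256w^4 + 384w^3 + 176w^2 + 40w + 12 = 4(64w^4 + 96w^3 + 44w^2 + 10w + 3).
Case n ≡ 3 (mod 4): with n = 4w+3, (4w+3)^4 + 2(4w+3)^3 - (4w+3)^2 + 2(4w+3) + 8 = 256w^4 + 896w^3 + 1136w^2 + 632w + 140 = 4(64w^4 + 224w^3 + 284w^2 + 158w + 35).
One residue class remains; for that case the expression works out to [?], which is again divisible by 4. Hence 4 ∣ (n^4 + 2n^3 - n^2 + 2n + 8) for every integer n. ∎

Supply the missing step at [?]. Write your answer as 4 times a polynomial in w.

4(64w^4 + 160w^3 + 140w^2 + 54w + 10)

Only n ≡ 2 (mod 4) is unaccounted for. Put n = 4w+2:
(4w+2)^4 + 2(4w+2)^3 - (4w+2)^2 + 2(4w+2) + 8 expands to 256w^4 + 640w^3 + 560w^2 + 216w + 40,
and factoring out 4 leaves 4(64w^4 + 160w^3 + 140w^2 + 54w + 10).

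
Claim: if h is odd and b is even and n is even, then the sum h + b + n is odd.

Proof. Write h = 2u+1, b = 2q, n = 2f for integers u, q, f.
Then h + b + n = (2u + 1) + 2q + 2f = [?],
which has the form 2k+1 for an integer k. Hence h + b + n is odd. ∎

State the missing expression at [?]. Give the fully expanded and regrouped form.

2(f + q + u) + 1

(2u + 1) + 2q + 2f = 2f + 2q + 2u + 1
= 2(f + q + u) + 1.
Since f + q + u is an integer, the sum is of the form 2k+1 for an integer k.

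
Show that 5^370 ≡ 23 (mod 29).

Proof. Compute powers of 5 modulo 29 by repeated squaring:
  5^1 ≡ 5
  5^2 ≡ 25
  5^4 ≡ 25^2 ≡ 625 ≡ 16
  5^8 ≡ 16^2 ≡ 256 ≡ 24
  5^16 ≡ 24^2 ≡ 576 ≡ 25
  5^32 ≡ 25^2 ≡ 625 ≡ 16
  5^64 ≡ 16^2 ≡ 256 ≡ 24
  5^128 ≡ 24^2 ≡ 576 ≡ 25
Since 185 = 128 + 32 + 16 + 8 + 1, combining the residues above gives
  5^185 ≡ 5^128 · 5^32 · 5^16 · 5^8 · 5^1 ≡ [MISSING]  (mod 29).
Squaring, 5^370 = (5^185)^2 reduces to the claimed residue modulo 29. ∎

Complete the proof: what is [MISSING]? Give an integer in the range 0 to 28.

9

Multiply the listed residues: 25 · 16 · 25 · 24 · 5 = 400 → 10000 → 240000 → 1200000.
Reducing modulo 29: 1200000 = 41379·29 + 9, so 5^185 ≡ 9.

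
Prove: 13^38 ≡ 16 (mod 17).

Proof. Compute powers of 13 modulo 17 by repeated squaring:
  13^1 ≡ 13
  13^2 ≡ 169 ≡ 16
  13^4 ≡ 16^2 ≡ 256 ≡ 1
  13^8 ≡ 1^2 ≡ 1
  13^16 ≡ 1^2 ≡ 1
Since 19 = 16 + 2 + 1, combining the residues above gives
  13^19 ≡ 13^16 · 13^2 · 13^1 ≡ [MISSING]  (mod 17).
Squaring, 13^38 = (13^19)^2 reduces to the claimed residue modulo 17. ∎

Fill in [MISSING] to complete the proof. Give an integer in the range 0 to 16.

Multiply the listed residues: 1 · 16 · 13 = 16 → 208.
Reducing modulo 17: 208 = 12·17 + 4, so 13^19 ≡ 4.

4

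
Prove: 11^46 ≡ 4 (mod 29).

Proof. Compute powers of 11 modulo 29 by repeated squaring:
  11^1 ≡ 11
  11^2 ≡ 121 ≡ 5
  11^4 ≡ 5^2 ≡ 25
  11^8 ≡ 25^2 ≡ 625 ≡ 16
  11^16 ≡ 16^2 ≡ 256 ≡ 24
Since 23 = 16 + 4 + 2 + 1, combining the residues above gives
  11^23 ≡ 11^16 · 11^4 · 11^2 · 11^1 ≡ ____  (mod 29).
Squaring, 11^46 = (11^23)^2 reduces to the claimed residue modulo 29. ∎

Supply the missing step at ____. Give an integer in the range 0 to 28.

Multiply the listed residues: 24 · 25 · 5 · 11 = 600 → 3000 → 33000.
Reducing modulo 29: 33000 = 1137·29 + 27, so 11^23 ≡ 27.

27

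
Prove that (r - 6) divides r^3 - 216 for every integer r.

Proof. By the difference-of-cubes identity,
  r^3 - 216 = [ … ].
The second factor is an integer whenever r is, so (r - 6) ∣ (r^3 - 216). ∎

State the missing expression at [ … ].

(r - 6)(r^2 + 6r + 36)

a^3 - b^3 = (a - b)(a^2 + ab + b^2). With a = r, b = 6:
r^3 - 216 = (r - 6)(r^2 + 6r + 36).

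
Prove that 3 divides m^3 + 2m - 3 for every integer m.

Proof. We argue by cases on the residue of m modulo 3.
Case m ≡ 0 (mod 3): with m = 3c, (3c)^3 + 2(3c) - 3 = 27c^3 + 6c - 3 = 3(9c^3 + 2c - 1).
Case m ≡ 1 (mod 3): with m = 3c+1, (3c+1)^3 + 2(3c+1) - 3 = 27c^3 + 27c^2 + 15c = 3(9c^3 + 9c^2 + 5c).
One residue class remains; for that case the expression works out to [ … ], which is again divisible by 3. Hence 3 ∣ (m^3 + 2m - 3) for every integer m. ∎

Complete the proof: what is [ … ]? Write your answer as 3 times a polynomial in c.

3(9c^3 + 18c^2 + 14c + 3)

The residues treated are {0, 1}, so the missing case is m ≡ 2 (mod 3); write m = 3c+2.
Then (3c+2)^3 + 2(3c+2) - 3 = 27c^3 + 54c^2 + 42c + 9 = 3(9c^3 + 18c^2 + 14c + 3).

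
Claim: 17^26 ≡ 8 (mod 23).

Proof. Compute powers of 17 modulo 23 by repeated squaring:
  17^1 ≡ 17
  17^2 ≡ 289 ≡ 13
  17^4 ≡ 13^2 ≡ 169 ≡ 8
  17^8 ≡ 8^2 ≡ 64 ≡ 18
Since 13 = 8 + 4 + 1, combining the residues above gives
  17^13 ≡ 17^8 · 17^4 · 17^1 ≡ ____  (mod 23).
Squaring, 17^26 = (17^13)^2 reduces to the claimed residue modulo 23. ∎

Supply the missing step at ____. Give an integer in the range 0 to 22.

10

17^8 · 17^4 · 17^1 ≡ 18 · 8 · 17 = 2448.
2448 mod 23 = 10, so 17^13 ≡ 10 (mod 23).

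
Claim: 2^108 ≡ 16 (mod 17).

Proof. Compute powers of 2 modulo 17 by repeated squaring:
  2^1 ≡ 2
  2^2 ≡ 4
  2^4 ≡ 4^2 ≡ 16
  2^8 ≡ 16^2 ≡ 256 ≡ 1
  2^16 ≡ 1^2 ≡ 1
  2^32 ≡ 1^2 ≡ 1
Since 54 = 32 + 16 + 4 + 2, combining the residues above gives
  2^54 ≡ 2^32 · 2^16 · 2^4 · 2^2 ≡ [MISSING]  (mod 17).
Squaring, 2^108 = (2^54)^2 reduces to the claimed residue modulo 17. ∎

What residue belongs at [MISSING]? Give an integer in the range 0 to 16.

13

2^32 · 2^16 · 2^4 · 2^2 ≡ 1 · 1 · 16 · 4 = 64.
64 mod 17 = 13, so 2^54 ≡ 13 (mod 17).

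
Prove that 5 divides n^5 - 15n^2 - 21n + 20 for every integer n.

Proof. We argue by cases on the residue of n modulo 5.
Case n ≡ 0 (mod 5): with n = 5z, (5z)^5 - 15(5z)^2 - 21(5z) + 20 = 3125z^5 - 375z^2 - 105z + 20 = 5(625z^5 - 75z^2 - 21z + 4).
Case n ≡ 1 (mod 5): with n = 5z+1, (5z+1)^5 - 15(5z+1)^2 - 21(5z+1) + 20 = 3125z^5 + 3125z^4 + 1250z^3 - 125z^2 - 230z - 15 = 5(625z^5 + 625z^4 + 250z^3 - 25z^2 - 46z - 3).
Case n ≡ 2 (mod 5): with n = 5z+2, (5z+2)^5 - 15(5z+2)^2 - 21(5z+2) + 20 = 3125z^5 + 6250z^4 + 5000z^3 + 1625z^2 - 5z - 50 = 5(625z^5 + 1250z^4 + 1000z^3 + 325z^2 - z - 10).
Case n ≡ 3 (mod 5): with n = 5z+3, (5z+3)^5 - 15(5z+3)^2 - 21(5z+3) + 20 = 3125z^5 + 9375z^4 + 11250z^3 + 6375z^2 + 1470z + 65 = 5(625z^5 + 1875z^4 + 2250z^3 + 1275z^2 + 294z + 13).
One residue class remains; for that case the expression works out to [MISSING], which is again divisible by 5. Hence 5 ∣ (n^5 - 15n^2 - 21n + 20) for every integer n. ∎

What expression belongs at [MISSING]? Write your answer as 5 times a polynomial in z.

5(625z^5 + 2500z^4 + 4000z^3 + 3125z^2 + 1139z + 144)

The residues treated are {0, 1, 2, 3}, so the missing case is n ≡ 4 (mod 5); write n = 5z+4.
Then (5z+4)^5 - 15(5z+4)^2 - 21(5z+4) + 20 = 3125z^5 + 12500z^4 + 20000z^3 + 15625z^2 + 5695z + 720 = 5(625z^5 + 2500z^4 + 4000z^3 + 3125z^2 + 1139z + 144).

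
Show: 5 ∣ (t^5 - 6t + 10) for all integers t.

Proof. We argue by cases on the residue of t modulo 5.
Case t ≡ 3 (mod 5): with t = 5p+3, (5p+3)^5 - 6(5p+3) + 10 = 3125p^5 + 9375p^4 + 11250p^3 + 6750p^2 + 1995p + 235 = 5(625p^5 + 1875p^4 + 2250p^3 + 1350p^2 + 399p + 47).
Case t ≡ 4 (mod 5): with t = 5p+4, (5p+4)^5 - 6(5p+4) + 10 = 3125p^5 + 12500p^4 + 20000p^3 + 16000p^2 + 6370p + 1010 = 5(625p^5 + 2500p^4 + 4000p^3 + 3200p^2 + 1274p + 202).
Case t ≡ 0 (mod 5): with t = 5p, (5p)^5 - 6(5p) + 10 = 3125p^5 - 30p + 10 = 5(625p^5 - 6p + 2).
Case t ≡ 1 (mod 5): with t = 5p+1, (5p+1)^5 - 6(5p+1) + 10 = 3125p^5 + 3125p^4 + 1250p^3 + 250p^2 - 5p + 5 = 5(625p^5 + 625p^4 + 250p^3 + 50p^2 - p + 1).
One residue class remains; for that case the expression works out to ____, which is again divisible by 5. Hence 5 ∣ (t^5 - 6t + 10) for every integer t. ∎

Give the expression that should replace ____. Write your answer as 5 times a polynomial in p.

Only t ≡ 2 (mod 5) is unaccounted for. Put t = 5p+2:
(5p+2)^5 - 6(5p+2) + 10 expands to 3125p^5 + 6250p^4 + 5000p^3 + 2000p^2 + 370p + 30,
and factoring out 5 leaves 5(625p^5 + 1250p^4 + 1000p^3 + 400p^2 + 74p + 6).

5(625p^5 + 1250p^4 + 1000p^3 + 400p^2 + 74p + 6)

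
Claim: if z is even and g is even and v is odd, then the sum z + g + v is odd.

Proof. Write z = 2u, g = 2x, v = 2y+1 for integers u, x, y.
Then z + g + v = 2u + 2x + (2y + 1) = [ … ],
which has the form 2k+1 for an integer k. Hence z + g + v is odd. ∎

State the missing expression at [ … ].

2(u + x + y) + 1

Expanding: 2u + 2x + (2y + 1) = 2u + 2x + 2y + 1.
Every term except the constant is even, so this is 2(u + x + y) + 1,
and u + x + y ∈ ℤ gives the required form.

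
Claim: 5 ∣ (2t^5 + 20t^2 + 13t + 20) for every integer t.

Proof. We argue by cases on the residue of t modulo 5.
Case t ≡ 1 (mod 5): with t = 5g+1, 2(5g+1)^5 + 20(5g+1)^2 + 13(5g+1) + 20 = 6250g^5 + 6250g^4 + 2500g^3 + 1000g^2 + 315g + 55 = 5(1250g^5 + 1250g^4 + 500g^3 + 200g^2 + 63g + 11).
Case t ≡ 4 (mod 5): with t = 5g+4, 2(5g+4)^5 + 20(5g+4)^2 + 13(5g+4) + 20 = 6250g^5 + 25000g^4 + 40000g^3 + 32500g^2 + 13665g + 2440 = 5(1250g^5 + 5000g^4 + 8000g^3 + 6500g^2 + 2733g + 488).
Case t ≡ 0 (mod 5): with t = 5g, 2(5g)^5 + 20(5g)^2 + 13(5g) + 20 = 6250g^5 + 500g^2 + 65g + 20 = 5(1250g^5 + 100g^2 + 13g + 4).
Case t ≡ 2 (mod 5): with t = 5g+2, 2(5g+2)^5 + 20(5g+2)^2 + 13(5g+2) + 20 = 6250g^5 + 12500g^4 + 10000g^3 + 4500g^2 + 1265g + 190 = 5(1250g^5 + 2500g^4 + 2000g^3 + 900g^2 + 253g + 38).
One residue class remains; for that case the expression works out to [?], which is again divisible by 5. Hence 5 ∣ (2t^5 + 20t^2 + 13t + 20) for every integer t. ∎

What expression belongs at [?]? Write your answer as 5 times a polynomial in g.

5(1250g^5 + 3750g^4 + 4500g^3 + 2800g^2 + 943g + 145)

The residues treated are {1, 4, 0, 2}, so the missing case is t ≡ 3 (mod 5); write t = 5g+3.
Then 2(5g+3)^5 + 20(5g+3)^2 + 13(5g+3) + 20 = 6250g^5 + 18750g^4 + 22500g^3 + 14000g^2 + 4715g + 725 = 5(1250g^5 + 3750g^4 + 4500g^3 + 2800g^2 + 943g + 145).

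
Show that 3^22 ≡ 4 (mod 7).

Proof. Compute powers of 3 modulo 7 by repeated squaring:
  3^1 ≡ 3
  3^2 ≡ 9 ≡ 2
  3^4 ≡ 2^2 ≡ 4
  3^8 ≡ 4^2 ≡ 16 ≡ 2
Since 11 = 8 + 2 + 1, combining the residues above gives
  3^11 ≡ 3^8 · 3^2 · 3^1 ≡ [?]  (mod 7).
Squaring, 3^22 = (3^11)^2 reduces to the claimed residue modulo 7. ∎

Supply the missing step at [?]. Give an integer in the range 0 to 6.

5

Multiply the listed residues: 2 · 2 · 3 = 4 → 12.
Reducing modulo 7: 12 = 1·7 + 5, so 3^11 ≡ 5.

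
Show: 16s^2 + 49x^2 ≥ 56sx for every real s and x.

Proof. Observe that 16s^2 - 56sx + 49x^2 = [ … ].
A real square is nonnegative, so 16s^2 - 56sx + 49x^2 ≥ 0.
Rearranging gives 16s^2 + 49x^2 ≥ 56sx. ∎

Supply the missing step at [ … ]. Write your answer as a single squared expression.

(4s - 7x)^2

The leading and trailing coefficients are 4^2 and 7^2, and 56 = 2·4·7, so the trinomial is (4s - 7x)^2.
Hence 16s^2 - 56sx + 49x^2 ≥ 0.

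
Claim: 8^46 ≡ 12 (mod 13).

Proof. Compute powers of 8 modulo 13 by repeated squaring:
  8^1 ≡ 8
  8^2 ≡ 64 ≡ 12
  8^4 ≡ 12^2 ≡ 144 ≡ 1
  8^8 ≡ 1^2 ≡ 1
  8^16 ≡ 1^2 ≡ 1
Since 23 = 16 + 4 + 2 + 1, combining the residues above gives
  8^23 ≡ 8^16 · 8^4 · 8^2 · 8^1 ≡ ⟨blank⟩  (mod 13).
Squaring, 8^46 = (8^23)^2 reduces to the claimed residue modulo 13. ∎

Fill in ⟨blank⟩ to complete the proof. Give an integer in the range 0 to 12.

8^16 · 8^4 · 8^2 · 8^1 ≡ 1 · 1 · 12 · 8 = 96.
96 mod 13 = 5, so 8^23 ≡ 5 (mod 13).

5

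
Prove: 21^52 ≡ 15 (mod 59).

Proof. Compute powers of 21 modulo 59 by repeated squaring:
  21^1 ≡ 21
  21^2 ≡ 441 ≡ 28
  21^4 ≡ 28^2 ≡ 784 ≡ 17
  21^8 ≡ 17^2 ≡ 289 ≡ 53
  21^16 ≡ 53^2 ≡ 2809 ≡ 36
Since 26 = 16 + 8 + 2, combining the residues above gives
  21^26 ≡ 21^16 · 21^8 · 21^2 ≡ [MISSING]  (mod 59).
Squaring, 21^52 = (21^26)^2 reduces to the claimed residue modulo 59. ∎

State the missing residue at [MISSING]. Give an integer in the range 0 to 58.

Multiply the listed residues: 36 · 53 · 28 = 1908 → 53424.
Reducing modulo 59: 53424 = 905·59 + 29, so 21^26 ≡ 29.

29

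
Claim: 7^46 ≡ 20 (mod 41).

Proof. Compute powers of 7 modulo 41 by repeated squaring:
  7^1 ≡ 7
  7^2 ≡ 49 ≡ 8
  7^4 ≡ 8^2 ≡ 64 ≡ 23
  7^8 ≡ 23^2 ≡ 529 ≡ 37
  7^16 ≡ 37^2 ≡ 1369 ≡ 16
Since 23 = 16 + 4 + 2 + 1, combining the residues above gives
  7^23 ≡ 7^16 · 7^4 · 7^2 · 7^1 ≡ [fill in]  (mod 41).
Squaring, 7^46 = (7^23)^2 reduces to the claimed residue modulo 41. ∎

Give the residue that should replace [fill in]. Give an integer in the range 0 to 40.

26

7^16 · 7^4 · 7^2 · 7^1 ≡ 16 · 23 · 8 · 7 = 20608.
20608 mod 41 = 26, so 7^23 ≡ 26 (mod 41).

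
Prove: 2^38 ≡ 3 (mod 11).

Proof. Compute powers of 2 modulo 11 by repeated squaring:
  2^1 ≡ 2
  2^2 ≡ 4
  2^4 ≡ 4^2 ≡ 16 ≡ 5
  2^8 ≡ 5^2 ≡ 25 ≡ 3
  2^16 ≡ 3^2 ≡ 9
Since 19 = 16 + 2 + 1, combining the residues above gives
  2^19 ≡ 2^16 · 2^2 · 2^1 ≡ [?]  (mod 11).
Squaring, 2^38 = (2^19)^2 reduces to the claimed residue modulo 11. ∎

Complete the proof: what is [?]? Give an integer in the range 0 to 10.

6

Multiply the listed residues: 9 · 4 · 2 = 36 → 72.
Reducing modulo 11: 72 = 6·11 + 6, so 2^19 ≡ 6.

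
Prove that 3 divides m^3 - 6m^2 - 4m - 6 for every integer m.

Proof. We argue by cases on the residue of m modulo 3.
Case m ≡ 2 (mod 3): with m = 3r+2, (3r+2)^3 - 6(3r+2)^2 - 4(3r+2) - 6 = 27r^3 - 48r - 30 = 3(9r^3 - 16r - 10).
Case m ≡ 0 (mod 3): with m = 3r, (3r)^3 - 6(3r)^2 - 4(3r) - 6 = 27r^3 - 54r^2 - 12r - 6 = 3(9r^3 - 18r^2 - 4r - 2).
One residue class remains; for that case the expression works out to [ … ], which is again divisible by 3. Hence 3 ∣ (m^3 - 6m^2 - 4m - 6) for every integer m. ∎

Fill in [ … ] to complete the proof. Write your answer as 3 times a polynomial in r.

Only m ≡ 1 (mod 3) is unaccounted for. Put m = 3r+1:
(3r+1)^3 - 6(3r+1)^2 - 4(3r+1) - 6 expands to 27r^3 - 27r^2 - 39r - 15,
and factoring out 3 leaves 3(9r^3 - 9r^2 - 13r - 5).

3(9r^3 - 9r^2 - 13r - 5)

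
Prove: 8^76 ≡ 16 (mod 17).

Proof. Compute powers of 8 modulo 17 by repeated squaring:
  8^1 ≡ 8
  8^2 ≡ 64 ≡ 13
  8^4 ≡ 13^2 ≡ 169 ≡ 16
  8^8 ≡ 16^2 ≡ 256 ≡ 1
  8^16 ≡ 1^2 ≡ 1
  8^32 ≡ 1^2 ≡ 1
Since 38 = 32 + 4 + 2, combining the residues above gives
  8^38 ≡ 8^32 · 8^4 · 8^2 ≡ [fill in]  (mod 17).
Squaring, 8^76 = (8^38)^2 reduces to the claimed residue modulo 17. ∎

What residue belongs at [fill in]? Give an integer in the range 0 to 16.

4

8^32 · 8^4 · 8^2 ≡ 1 · 16 · 13 = 208.
208 mod 17 = 4, so 8^38 ≡ 4 (mod 17).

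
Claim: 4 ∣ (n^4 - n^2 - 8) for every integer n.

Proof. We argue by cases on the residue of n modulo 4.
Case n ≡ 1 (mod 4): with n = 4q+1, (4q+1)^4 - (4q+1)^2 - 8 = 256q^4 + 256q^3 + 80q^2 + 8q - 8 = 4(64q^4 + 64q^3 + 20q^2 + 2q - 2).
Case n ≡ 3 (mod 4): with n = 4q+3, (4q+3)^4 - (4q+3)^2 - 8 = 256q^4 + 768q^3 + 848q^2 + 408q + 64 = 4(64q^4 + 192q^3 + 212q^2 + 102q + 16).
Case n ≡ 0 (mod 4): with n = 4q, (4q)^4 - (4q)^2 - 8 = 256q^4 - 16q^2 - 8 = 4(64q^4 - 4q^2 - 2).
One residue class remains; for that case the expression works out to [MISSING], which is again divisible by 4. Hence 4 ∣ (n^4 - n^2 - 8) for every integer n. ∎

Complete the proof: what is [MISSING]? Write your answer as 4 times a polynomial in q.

4(64q^4 + 128q^3 + 92q^2 + 28q + 1)

The residues treated are {1, 3, 0}, so the missing case is n ≡ 2 (mod 4); write n = 4q+2.
Then (4q+2)^4 - (4q+2)^2 - 8 = 256q^4 + 512q^3 + 368q^2 + 112q + 4 = 4(64q^4 + 128q^3 + 92q^2 + 28q + 1).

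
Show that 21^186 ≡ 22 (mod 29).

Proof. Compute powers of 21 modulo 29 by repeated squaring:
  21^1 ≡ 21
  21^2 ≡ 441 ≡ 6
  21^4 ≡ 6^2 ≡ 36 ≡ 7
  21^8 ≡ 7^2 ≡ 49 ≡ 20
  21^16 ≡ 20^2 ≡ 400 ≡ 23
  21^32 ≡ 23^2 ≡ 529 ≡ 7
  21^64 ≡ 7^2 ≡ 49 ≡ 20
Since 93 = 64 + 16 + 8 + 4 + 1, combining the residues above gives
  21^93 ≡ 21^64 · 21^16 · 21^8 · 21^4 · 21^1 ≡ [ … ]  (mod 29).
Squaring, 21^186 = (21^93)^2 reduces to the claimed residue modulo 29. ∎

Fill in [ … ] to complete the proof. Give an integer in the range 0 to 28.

Multiply the listed residues: 20 · 23 · 20 · 7 · 21 = 460 → 9200 → 64400 → 1352400.
Reducing modulo 29: 1352400 = 46634·29 + 14, so 21^93 ≡ 14.

14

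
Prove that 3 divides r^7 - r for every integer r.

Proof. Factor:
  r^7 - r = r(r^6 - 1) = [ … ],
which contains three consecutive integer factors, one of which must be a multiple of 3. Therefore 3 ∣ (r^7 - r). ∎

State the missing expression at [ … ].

(r - 1)r(r + 1)(r^4 + r^2 + 1)

r^6 - 1 = (r^2 - 1)(r^4 + r^2 + 1), and r^2 - 1 = (r-1)(r+1).
So r(r^6 - 1) = (r - 1)r(r + 1)(r^4 + r^2 + 1).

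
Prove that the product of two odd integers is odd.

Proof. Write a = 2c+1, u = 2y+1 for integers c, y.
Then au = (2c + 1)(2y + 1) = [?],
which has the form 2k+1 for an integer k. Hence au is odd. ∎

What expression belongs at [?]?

(2c + 1)(2y + 1) = 4cy + 2c + 2y + 1
= 2(2cy + c + y) + 1.
Since 2cy + c + y is an integer, the product is of the form 2k+1 for an integer k.

2(2cy + c + y) + 1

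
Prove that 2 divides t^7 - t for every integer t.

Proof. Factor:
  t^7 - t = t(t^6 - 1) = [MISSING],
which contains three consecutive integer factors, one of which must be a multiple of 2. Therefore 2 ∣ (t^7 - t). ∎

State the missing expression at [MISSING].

(t - 1)t(t + 1)(t^4 + t^2 + 1)

t^6 - 1 = (t^2 - 1)(t^4 + t^2 + 1), and t^2 - 1 = (t-1)(t+1).
So t(t^6 - 1) = (t - 1)t(t + 1)(t^4 + t^2 + 1).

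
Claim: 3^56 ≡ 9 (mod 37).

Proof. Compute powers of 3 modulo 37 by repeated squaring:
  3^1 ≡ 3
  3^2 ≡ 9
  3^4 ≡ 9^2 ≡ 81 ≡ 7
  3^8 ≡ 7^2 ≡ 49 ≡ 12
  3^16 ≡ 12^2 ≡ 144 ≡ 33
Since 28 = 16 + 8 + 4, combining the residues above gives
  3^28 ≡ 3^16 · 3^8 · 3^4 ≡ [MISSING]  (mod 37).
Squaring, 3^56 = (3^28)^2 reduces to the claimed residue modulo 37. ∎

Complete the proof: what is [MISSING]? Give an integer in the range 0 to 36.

3^16 · 3^8 · 3^4 ≡ 33 · 12 · 7 = 2772.
2772 mod 37 = 34, so 3^28 ≡ 34 (mod 37).

34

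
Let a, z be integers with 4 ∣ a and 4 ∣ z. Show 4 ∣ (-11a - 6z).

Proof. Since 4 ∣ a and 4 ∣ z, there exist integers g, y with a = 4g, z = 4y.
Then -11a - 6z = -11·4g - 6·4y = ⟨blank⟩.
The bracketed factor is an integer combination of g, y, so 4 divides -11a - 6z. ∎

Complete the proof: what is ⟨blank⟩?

Pull the common 4 out of every term: -11·4g - 6·4y = 4(-11g - 6y).
-11g - 6y is an integer, which exhibits the divisibility.

4(-11g - 6y)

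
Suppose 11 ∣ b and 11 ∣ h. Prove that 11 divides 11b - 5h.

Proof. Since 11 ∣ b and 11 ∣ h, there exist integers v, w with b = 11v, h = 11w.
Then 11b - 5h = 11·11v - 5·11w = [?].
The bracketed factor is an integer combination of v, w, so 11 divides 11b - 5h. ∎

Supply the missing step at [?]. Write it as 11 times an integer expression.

11(11v - 5w)

Pull the common 11 out of every term: 11·11v - 5·11w = 11(11v - 5w).
11v - 5w is an integer, which exhibits the divisibility.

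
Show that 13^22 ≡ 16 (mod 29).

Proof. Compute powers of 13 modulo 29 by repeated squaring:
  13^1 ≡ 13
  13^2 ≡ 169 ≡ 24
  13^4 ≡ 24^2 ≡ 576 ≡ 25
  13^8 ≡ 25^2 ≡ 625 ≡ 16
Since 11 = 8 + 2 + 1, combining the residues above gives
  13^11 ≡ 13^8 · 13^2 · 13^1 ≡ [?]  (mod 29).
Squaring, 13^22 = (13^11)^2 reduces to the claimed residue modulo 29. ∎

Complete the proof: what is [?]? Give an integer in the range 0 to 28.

4

13^8 · 13^2 · 13^1 ≡ 16 · 24 · 13 = 4992.
4992 mod 29 = 4, so 13^11 ≡ 4 (mod 29).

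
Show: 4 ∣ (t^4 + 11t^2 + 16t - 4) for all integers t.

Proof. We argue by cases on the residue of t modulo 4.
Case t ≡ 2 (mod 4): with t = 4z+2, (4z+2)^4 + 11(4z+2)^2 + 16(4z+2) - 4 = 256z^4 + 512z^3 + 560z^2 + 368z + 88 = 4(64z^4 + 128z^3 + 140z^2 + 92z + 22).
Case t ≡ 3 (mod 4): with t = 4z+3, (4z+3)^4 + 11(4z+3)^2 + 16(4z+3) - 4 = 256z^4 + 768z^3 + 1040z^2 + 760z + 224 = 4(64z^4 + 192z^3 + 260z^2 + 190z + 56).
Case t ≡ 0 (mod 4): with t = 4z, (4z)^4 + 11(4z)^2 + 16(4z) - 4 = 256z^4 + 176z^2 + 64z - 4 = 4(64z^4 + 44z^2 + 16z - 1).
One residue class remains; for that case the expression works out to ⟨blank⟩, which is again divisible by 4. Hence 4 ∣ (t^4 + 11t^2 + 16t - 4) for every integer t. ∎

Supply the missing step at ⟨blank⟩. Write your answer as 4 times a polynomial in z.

Only t ≡ 1 (mod 4) is unaccounted for. Put t = 4z+1:
(4z+1)^4 + 11(4z+1)^2 + 16(4z+1) - 4 expands to 256z^4 + 256z^3 + 272z^2 + 168z + 24,
and factoring out 4 leaves 4(64z^4 + 64z^3 + 68z^2 + 42z + 6).

4(64z^4 + 64z^3 + 68z^2 + 42z + 6)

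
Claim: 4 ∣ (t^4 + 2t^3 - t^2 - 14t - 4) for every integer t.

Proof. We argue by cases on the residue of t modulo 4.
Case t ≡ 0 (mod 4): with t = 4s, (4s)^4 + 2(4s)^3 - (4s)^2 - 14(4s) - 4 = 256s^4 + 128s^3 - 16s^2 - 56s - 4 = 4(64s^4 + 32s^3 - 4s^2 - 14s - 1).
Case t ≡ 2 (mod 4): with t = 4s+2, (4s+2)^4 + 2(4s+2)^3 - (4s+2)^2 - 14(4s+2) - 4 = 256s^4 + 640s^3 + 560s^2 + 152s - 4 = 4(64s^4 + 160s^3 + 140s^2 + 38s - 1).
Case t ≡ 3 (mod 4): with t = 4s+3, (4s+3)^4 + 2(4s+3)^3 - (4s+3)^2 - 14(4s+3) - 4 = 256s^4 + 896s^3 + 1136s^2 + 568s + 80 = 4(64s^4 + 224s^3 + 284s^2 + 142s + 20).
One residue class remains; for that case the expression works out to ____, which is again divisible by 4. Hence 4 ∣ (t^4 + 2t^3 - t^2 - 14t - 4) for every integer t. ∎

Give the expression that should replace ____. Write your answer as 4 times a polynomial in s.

4(64s^4 + 96s^3 + 44s^2 - 6s - 4)

The residues treated are {0, 2, 3}, so the missing case is t ≡ 1 (mod 4); write t = 4s+1.
Then (4s+1)^4 + 2(4s+1)^3 - (4s+1)^2 - 14(4s+1) - 4 = 256s^4 + 384s^3 + 176s^2 - 24s - 16 = 4(64s^4 + 96s^3 + 44s^2 - 6s - 4).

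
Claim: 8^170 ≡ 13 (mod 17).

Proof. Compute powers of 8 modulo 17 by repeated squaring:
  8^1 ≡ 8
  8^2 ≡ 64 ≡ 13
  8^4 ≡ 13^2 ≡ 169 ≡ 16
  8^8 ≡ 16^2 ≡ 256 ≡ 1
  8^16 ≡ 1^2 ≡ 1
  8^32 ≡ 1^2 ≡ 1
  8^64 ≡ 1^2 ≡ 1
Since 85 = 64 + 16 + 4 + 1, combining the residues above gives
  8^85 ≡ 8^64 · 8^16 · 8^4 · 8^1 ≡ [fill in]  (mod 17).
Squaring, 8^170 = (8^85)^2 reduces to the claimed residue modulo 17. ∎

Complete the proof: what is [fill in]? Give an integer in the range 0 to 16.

9

Multiply the listed residues: 1 · 1 · 16 · 8 = 1 → 16 → 128.
Reducing modulo 17: 128 = 7·17 + 9, so 8^85 ≡ 9.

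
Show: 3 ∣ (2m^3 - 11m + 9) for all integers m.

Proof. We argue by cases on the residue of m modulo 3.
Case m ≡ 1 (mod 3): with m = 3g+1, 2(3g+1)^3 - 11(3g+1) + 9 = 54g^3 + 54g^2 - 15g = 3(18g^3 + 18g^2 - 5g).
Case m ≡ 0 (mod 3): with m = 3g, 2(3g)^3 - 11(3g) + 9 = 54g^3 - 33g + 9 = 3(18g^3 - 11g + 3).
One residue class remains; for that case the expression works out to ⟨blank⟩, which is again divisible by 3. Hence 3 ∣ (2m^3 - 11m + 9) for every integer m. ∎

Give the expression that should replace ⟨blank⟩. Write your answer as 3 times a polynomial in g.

3(18g^3 + 36g^2 + 13g + 1)

The residues treated are {1, 0}, so the missing case is m ≡ 2 (mod 3); write m = 3g+2.
Then 2(3g+2)^3 - 11(3g+2) + 9 = 54g^3 + 108g^2 + 39g + 3 = 3(18g^3 + 36g^2 + 13g + 1).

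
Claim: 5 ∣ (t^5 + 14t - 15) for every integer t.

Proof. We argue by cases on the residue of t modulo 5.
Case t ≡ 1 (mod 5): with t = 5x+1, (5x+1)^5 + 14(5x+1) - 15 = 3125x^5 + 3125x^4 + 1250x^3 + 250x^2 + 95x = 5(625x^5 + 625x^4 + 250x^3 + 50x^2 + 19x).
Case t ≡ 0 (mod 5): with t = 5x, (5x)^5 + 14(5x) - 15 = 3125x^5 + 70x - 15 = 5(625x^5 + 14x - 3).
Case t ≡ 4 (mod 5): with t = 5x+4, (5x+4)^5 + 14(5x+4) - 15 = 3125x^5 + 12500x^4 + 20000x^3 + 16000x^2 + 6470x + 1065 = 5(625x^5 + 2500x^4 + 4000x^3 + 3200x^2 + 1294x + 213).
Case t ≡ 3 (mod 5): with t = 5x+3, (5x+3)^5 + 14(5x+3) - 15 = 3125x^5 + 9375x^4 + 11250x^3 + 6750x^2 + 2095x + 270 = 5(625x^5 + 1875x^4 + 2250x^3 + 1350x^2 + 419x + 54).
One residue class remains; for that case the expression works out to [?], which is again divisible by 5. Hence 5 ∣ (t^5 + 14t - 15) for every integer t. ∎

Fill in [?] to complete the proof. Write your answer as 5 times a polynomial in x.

Only t ≡ 2 (mod 5) is unaccounted for. Put t = 5x+2:
(5x+2)^5 + 14(5x+2) - 15 expands to 3125x^5 + 6250x^4 + 5000x^3 + 2000x^2 + 470x + 45,
and factoring out 5 leaves 5(625x^5 + 1250x^4 + 1000x^3 + 400x^2 + 94x + 9).

5(625x^5 + 1250x^4 + 1000x^3 + 400x^2 + 94x + 9)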